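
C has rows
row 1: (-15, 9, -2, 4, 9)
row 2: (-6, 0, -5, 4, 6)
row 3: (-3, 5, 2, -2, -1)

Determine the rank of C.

Row reduce to echelon form.
R2 ← R2 − (2/5)·R1: [0, -18/5, -21/5, 12/5, 12/5]
R3 ← R3 − (1/5)·R1: [0, 16/5, 12/5, -14/5, -14/5]
R3 ← R3 + (8/9)·R2: [0, 0, -4/3, -2/3, -2/3]
Echelon form has 3 nonzero rows, so rank(C) = 3.

3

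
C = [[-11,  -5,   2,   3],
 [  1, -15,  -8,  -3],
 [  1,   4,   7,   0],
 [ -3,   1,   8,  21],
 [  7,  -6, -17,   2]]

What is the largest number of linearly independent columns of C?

4

Row reduce to echelon form.
R2 ← R2 + (1/11)·R1: [0, -170/11, -86/11, -30/11]
R3 ← R3 + (1/11)·R1: [0, 39/11, 79/11, 3/11]
R4 ← R4 − (3/11)·R1: [0, 26/11, 82/11, 222/11]
R5 ← R5 + (7/11)·R1: [0, -101/11, -173/11, 43/11]
R3 ← R3 + (39/170)·R2: [0, 0, 458/85, -6/17]
R4 ← R4 + (13/85)·R2: [0, 0, 532/85, 336/17]
R5 ← R5 − (101/170)·R2: [0, 0, -942/85, 94/17]
R4 ← R4 − (266/229)·R3: [0, 0, 0, 4620/229]
R5 ← R5 + (471/229)·R3: [0, 0, 0, 1100/229]
R5 ← R5 − (5/21)·R4: [0, 0, 0, 0]
Echelon form has 4 nonzero rows, so rank(C) = 4.
The rank gives the maximum number of linearly independent columns: 4.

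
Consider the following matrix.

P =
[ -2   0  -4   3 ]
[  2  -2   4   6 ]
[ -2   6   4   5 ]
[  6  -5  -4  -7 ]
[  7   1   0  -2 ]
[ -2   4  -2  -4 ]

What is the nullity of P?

0

Row reduce to echelon form.
R2 ← R2 + R1: [0, -2, 0, 9]
R3 ← R3 − R1: [0, 6, 8, 2]
R4 ← R4 + (3)·R1: [0, -5, -16, 2]
R5 ← R5 + (7/2)·R1: [0, 1, -14, 17/2]
R6 ← R6 − R1: [0, 4, 2, -7]
R3 ← R3 + (3)·R2: [0, 0, 8, 29]
R4 ← R4 − (5/2)·R2: [0, 0, -16, -41/2]
R5 ← R5 + (1/2)·R2: [0, 0, -14, 13]
R6 ← R6 + (2)·R2: [0, 0, 2, 11]
R4 ← R4 + (2)·R3: [0, 0, 0, 75/2]
R5 ← R5 + (7/4)·R3: [0, 0, 0, 255/4]
R6 ← R6 − (1/4)·R3: [0, 0, 0, 15/4]
R5 ← R5 − (17/10)·R4: [0, 0, 0, 0]
R6 ← R6 − (1/10)·R4: [0, 0, 0, 0]
4 nonzero rows, so rank(P) = 4.
P has 4 columns; by rank–nullity, nullity = 4 − 4 = 0.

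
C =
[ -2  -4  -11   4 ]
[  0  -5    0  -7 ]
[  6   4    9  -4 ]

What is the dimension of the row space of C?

Row reduce to echelon form.
R3 ← R3 + (3)·R1: [0, -8, -24, 8]
R3 ← R3 − (8/5)·R2: [0, 0, -24, 96/5]
Echelon form has 3 nonzero rows, so rank(C) = 3.
The row space has dimension equal to the rank: 3.

3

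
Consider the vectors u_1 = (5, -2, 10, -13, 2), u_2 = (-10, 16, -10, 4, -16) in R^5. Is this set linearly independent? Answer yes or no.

Form the matrix with these vectors as rows and row reduce.
R2 ← R2 + (2)·R1: [0, 12, 10, -22, -12]
2 nonzero rows, so the 2 vectors span a space of dimension 2.
Since 2 = 2, the vectors are linearly independent.

yes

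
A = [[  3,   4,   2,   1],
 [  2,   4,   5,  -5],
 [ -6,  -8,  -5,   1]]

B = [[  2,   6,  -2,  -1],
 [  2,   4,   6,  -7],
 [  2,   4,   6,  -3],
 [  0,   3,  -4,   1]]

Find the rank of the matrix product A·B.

3

First compute AB:
[[ 18,  45,  26, -36],
 [ 22,  33,  70, -50],
 [-38, -85, -70,  78]]
Now row reduce the product.
R2 ← R2 − (11/9)·R1: [0, -22, 344/9, -6]
R3 ← R3 + (19/9)·R1: [0, 10, -136/9, 2]
R3 ← R3 + (5/11)·R2: [0, 0, 224/99, -8/11]
3 nonzero rows, so rank(AB) = 3.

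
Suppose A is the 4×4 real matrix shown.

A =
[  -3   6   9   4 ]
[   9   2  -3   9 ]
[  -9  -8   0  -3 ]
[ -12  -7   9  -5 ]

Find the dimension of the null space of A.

Row reduce to echelon form.
R2 ← R2 + (3)·R1: [0, 20, 24, 21]
R3 ← R3 − (3)·R1: [0, -26, -27, -15]
R4 ← R4 − (4)·R1: [0, -31, -27, -21]
R3 ← R3 + (13/10)·R2: [0, 0, 21/5, 123/10]
R4 ← R4 + (31/20)·R2: [0, 0, 51/5, 231/20]
R4 ← R4 − (17/7)·R3: [0, 0, 0, -513/28]
4 nonzero rows, so rank(A) = 4.
A has 4 columns; by rank–nullity, nullity = 4 − 4 = 0.

0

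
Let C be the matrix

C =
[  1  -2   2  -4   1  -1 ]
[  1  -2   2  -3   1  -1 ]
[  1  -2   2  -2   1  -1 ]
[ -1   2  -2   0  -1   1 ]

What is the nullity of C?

Row reduce to echelon form.
R2 ← R2 − R1: [0, 0, 0, 1, 0, 0]
R3 ← R3 − R1: [0, 0, 0, 2, 0, 0]
R4 ← R4 + R1: [0, 0, 0, -4, 0, 0]
R3 ← R3 − (2)·R2: [0, 0, 0, 0, 0, 0]
R4 ← R4 + (4)·R2: [0, 0, 0, 0, 0, 0]
2 nonzero rows, so rank(C) = 2.
C has 6 columns; by rank–nullity, nullity = 6 − 2 = 4.

4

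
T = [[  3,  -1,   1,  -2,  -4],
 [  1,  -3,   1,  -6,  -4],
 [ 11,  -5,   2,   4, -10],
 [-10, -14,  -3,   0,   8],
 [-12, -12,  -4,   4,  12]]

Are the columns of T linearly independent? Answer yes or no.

Row reduce T to echelon form.
R2 ← R2 − (1/3)·R1: [0, -8/3, 2/3, -16/3, -8/3]
R3 ← R3 − (11/3)·R1: [0, -4/3, -5/3, 34/3, 14/3]
R4 ← R4 + (10/3)·R1: [0, -52/3, 1/3, -20/3, -16/3]
R5 ← R5 + (4)·R1: [0, -16, 0, -4, -4]
R3 ← R3 − (1/2)·R2: [0, 0, -2, 14, 6]
R4 ← R4 − (13/2)·R2: [0, 0, -4, 28, 12]
R5 ← R5 − (6)·R2: [0, 0, -4, 28, 12]
R4 ← R4 − (2)·R3: [0, 0, 0, 0, 0]
R5 ← R5 − (2)·R3: [0, 0, 0, 0, 0]
3 pivots among 5 columns.
Only 3 < 5 pivot columns, so the columns are linearly dependent.

no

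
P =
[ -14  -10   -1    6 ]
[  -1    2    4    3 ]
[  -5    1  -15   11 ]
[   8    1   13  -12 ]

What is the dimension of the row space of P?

Row reduce to echelon form.
R2 ← R2 − (1/14)·R1: [0, 19/7, 57/14, 18/7]
R3 ← R3 − (5/14)·R1: [0, 32/7, -205/14, 62/7]
R4 ← R4 + (4/7)·R1: [0, -33/7, 87/7, -60/7]
R3 ← R3 − (32/19)·R2: [0, 0, -43/2, 86/19]
R4 ← R4 + (33/19)·R2: [0, 0, 39/2, -78/19]
R4 ← R4 + (39/43)·R3: [0, 0, 0, 0]
Echelon form has 3 nonzero rows, so rank(P) = 3.
The row space has dimension equal to the rank: 3.

3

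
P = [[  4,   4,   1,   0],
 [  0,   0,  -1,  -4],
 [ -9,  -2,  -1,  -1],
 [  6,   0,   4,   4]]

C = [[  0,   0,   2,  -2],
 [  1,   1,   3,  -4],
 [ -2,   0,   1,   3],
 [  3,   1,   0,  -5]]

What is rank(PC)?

3

First compute PC:
[[  2,   4,  21, -21],
 [-10,  -4,  -1,  17],
 [ -3,  -3, -25,  28],
 [  4,   4,  16, -20]]
Now row reduce the product.
R2 ← R2 + (5)·R1: [0, 16, 104, -88]
R3 ← R3 + (3/2)·R1: [0, 3, 13/2, -7/2]
R4 ← R4 − (2)·R1: [0, -4, -26, 22]
R3 ← R3 − (3/16)·R2: [0, 0, -13, 13]
R4 ← R4 + (1/4)·R2: [0, 0, 0, 0]
3 nonzero rows, so rank(PC) = 3.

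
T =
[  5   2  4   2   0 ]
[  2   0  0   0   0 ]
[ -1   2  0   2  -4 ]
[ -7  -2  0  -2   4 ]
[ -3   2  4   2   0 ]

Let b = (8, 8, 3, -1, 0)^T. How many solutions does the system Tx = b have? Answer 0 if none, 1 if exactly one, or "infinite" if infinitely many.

0

Row reduce the augmented matrix [T | b].
R2 ← R2 − (2/5)·R1: [0, -4/5, -8/5, -4/5, 0, 24/5]
R3 ← R3 + (1/5)·R1: [0, 12/5, 4/5, 12/5, -4, 23/5]
R4 ← R4 + (7/5)·R1: [0, 4/5, 28/5, 4/5, 4, 51/5]
R5 ← R5 + (3/5)·R1: [0, 16/5, 32/5, 16/5, 0, 24/5]
R3 ← R3 + (3)·R2: [0, 0, -4, 0, -4, 19]
R4 ← R4 + R2: [0, 0, 4, 0, 4, 15]
R5 ← R5 + (4)·R2: [0, 0, 0, 0, 0, 24]
R4 ← R4 + R3: [0, 0, 0, 0, 0, 34]
R5 ← R5 − (12/17)·R4: [0, 0, 0, 0, 0, 0]
The echelon form has 4 nonzero rows; the last pivot sits in the augmented column, so rank(T) = 3 but rank([T|b]) = 4.
Since the ranks differ, the system is inconsistent.
It has no solutions.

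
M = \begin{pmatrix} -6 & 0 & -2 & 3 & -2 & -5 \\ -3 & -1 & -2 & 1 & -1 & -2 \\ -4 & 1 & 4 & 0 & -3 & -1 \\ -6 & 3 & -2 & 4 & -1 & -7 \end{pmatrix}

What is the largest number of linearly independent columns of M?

4

Row reduce to echelon form.
R2 ← R2 − (1/2)·R1: [0, -1, -1, -1/2, 0, 1/2]
R3 ← R3 − (2/3)·R1: [0, 1, 16/3, -2, -5/3, 7/3]
R4 ← R4 − R1: [0, 3, 0, 1, 1, -2]
R3 ← R3 + R2: [0, 0, 13/3, -5/2, -5/3, 17/6]
R4 ← R4 + (3)·R2: [0, 0, -3, -1/2, 1, -1/2]
R4 ← R4 + (9/13)·R3: [0, 0, 0, -29/13, -2/13, 19/13]
Echelon form has 4 nonzero rows, so rank(M) = 4.
The rank gives the maximum number of linearly independent columns: 4.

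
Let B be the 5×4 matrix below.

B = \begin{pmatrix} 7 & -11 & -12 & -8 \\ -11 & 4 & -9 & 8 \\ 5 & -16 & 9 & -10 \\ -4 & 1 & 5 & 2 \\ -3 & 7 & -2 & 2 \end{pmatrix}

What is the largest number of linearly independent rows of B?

4

Row reduce to echelon form.
R2 ← R2 + (11/7)·R1: [0, -93/7, -195/7, -32/7]
R3 ← R3 − (5/7)·R1: [0, -57/7, 123/7, -30/7]
R4 ← R4 + (4/7)·R1: [0, -37/7, -13/7, -18/7]
R5 ← R5 + (3/7)·R1: [0, 16/7, -50/7, -10/7]
R3 ← R3 − (19/31)·R2: [0, 0, 1074/31, -46/31]
R4 ← R4 − (37/93)·R2: [0, 0, 286/31, -70/93]
R5 ← R5 + (16/93)·R2: [0, 0, -370/31, -206/93]
R4 ← R4 − (143/537)·R3: [0, 0, 0, -64/179]
R5 ← R5 + (185/537)·R3: [0, 0, 0, -488/179]
R5 ← R5 − (61/8)·R4: [0, 0, 0, 0]
Echelon form has 4 nonzero rows, so rank(B) = 4.
The rank gives the maximum number of linearly independent rows: 4.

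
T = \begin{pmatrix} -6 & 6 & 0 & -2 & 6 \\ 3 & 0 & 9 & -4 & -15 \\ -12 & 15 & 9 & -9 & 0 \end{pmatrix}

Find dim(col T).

2

Row reduce to echelon form.
R2 ← R2 + (1/2)·R1: [0, 3, 9, -5, -12]
R3 ← R3 − (2)·R1: [0, 3, 9, -5, -12]
R3 ← R3 − R2: [0, 0, 0, 0, 0]
Echelon form has 2 nonzero rows, so rank(T) = 2.
The column space has dimension equal to the rank: 2.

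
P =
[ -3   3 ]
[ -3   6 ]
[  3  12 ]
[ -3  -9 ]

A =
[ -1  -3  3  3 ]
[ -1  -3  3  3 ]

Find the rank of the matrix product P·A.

1

First compute PA:
[[  0,   0,   0,   0],
 [ -3,  -9,   9,   9],
 [-15, -45,  45,  45],
 [ 12,  36, -36, -36]]
Now row reduce the product.
Swap R1 ↔ R2
R3 ← R3 − (5)·R1: [0, 0, 0, 0]
R4 ← R4 + (4)·R1: [0, 0, 0, 0]
1 nonzero row, so rank(PA) = 1.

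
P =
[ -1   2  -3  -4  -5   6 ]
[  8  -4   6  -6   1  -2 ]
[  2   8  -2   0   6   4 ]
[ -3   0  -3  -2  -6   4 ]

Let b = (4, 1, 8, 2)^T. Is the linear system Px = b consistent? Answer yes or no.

no

Row reduce the augmented matrix [P | b].
R2 ← R2 + (8)·R1: [0, 12, -18, -38, -39, 46, 33]
R3 ← R3 + (2)·R1: [0, 12, -8, -8, -4, 16, 16]
R4 ← R4 − (3)·R1: [0, -6, 6, 10, 9, -14, -10]
R3 ← R3 − R2: [0, 0, 10, 30, 35, -30, -17]
R4 ← R4 + (1/2)·R2: [0, 0, -3, -9, -21/2, 9, 13/2]
R4 ← R4 + (3/10)·R3: [0, 0, 0, 0, 0, 0, 7/5]
The echelon form has 4 nonzero rows; the last pivot sits in the augmented column, so rank(P) = 3 but rank([P|b]) = 4.
Since the ranks differ, the system is inconsistent.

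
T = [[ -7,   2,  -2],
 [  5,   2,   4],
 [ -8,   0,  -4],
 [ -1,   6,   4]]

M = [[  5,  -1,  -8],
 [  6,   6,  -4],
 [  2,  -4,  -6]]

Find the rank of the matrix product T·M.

First compute TM:
[[-27,  27,  60],
 [ 45,  -9, -72],
 [-48,  24,  88],
 [ 39,  21, -40]]
Now row reduce the product.
R2 ← R2 + (5/3)·R1: [0, 36, 28]
R3 ← R3 − (16/9)·R1: [0, -24, -56/3]
R4 ← R4 + (13/9)·R1: [0, 60, 140/3]
R3 ← R3 + (2/3)·R2: [0, 0, 0]
R4 ← R4 − (5/3)·R2: [0, 0, 0]
2 nonzero rows, so rank(TM) = 2.

2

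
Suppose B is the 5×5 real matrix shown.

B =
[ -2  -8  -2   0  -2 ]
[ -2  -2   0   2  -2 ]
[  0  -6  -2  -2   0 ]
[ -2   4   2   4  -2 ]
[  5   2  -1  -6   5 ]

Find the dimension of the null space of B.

3

Row reduce to echelon form.
R2 ← R2 − R1: [0, 6, 2, 2, 0]
R4 ← R4 − R1: [0, 12, 4, 4, 0]
R5 ← R5 + (5/2)·R1: [0, -18, -6, -6, 0]
R3 ← R3 + R2: [0, 0, 0, 0, 0]
R4 ← R4 − (2)·R2: [0, 0, 0, 0, 0]
R5 ← R5 + (3)·R2: [0, 0, 0, 0, 0]
2 nonzero rows, so rank(B) = 2.
B has 5 columns; by rank–nullity, nullity = 5 − 2 = 3.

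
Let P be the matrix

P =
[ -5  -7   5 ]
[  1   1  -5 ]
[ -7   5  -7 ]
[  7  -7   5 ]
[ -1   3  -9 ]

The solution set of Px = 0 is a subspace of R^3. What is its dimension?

Row reduce to echelon form.
R2 ← R2 + (1/5)·R1: [0, -2/5, -4]
R3 ← R3 − (7/5)·R1: [0, 74/5, -14]
R4 ← R4 + (7/5)·R1: [0, -84/5, 12]
R5 ← R5 − (1/5)·R1: [0, 22/5, -10]
R3 ← R3 + (37)·R2: [0, 0, -162]
R4 ← R4 − (42)·R2: [0, 0, 180]
R5 ← R5 + (11)·R2: [0, 0, -54]
R4 ← R4 + (10/9)·R3: [0, 0, 0]
R5 ← R5 − (1/3)·R3: [0, 0, 0]
3 nonzero rows, so rank(P) = 3.
P has 3 columns; by rank–nullity, nullity = 3 − 3 = 0.

0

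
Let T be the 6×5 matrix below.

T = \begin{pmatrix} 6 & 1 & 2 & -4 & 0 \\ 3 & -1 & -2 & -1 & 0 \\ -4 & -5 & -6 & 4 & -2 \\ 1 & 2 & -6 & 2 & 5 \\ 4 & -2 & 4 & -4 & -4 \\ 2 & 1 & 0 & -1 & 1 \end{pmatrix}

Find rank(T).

3

Row reduce to echelon form.
R2 ← R2 − (1/2)·R1: [0, -3/2, -3, 1, 0]
R3 ← R3 + (2/3)·R1: [0, -13/3, -14/3, 4/3, -2]
R4 ← R4 − (1/6)·R1: [0, 11/6, -19/3, 8/3, 5]
R5 ← R5 − (2/3)·R1: [0, -8/3, 8/3, -4/3, -4]
R6 ← R6 − (1/3)·R1: [0, 2/3, -2/3, 1/3, 1]
R3 ← R3 − (26/9)·R2: [0, 0, 4, -14/9, -2]
R4 ← R4 + (11/9)·R2: [0, 0, -10, 35/9, 5]
R5 ← R5 − (16/9)·R2: [0, 0, 8, -28/9, -4]
R6 ← R6 + (4/9)·R2: [0, 0, -2, 7/9, 1]
R4 ← R4 + (5/2)·R3: [0, 0, 0, 0, 0]
R5 ← R5 − (2)·R3: [0, 0, 0, 0, 0]
R6 ← R6 + (1/2)·R3: [0, 0, 0, 0, 0]
Echelon form has 3 nonzero rows, so rank(T) = 3.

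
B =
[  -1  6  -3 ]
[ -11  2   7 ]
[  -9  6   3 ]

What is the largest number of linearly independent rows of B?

2

Row reduce to echelon form.
R2 ← R2 − (11)·R1: [0, -64, 40]
R3 ← R3 − (9)·R1: [0, -48, 30]
R3 ← R3 − (3/4)·R2: [0, 0, 0]
Echelon form has 2 nonzero rows, so rank(B) = 2.
The rank gives the maximum number of linearly independent rows: 2.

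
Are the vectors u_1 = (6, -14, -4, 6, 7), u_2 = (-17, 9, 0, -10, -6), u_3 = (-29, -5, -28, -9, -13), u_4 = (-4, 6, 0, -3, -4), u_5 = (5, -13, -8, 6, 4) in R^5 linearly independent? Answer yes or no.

Form the matrix with these vectors as rows and row reduce.
R2 ← R2 + (17/6)·R1: [0, -92/3, -34/3, 7, 83/6]
R3 ← R3 + (29/6)·R1: [0, -218/3, -142/3, 20, 125/6]
R4 ← R4 + (2/3)·R1: [0, -10/3, -8/3, 1, 2/3]
R5 ← R5 − (5/6)·R1: [0, -4/3, -14/3, 1, -11/6]
R3 ← R3 − (109/46)·R2: [0, 0, -471/23, 157/46, -1099/92]
R4 ← R4 − (5/46)·R2: [0, 0, -33/23, 11/46, -77/92]
R5 ← R5 − (1/23)·R2: [0, 0, -96/23, 16/23, -56/23]
R4 ← R4 − (11/157)·R3: [0, 0, 0, 0, 0]
R5 ← R5 − (32/157)·R3: [0, 0, 0, 0, 0]
3 nonzero rows, so the 5 vectors span a space of dimension 3.
Since 3 < 5, the vectors are linearly dependent.

no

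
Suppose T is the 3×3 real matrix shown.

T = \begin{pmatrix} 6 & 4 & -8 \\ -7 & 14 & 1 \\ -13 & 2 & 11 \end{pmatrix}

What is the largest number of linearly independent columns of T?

Row reduce to echelon form.
R2 ← R2 + (7/6)·R1: [0, 56/3, -25/3]
R3 ← R3 + (13/6)·R1: [0, 32/3, -19/3]
R3 ← R3 − (4/7)·R2: [0, 0, -11/7]
Echelon form has 3 nonzero rows, so rank(T) = 3.
The rank gives the maximum number of linearly independent columns: 3.

3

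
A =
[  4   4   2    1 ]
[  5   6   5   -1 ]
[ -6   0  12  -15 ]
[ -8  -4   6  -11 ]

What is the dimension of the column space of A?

2

Row reduce to echelon form.
R2 ← R2 − (5/4)·R1: [0, 1, 5/2, -9/4]
R3 ← R3 + (3/2)·R1: [0, 6, 15, -27/2]
R4 ← R4 + (2)·R1: [0, 4, 10, -9]
R3 ← R3 − (6)·R2: [0, 0, 0, 0]
R4 ← R4 − (4)·R2: [0, 0, 0, 0]
Echelon form has 2 nonzero rows, so rank(A) = 2.
The column space has dimension equal to the rank: 2.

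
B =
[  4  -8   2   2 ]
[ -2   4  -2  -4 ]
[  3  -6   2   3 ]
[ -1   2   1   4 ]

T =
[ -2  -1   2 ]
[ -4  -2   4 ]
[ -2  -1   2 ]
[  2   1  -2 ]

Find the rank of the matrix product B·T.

1

First compute BT:
[[ 24,  12, -24],
 [-16,  -8,  16],
 [ 20,  10, -20],
 [  0,   0,   0]]
Now row reduce the product.
R2 ← R2 + (2/3)·R1: [0, 0, 0]
R3 ← R3 − (5/6)·R1: [0, 0, 0]
1 nonzero row, so rank(BT) = 1.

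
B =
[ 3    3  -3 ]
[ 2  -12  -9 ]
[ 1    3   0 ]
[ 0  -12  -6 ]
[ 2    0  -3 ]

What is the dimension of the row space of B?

2

Row reduce to echelon form.
R2 ← R2 − (2/3)·R1: [0, -14, -7]
R3 ← R3 − (1/3)·R1: [0, 2, 1]
R5 ← R5 − (2/3)·R1: [0, -2, -1]
R3 ← R3 + (1/7)·R2: [0, 0, 0]
R4 ← R4 − (6/7)·R2: [0, 0, 0]
R5 ← R5 − (1/7)·R2: [0, 0, 0]
Echelon form has 2 nonzero rows, so rank(B) = 2.
The row space has dimension equal to the rank: 2.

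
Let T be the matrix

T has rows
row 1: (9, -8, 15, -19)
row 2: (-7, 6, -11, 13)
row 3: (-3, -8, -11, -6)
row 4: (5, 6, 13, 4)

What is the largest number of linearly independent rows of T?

Row reduce to echelon form.
R2 ← R2 + (7/9)·R1: [0, -2/9, 2/3, -16/9]
R3 ← R3 + (1/3)·R1: [0, -32/3, -6, -37/3]
R4 ← R4 − (5/9)·R1: [0, 94/9, 14/3, 131/9]
R3 ← R3 − (48)·R2: [0, 0, -38, 73]
R4 ← R4 + (47)·R2: [0, 0, 36, -69]
R4 ← R4 + (18/19)·R3: [0, 0, 0, 3/19]
Echelon form has 4 nonzero rows, so rank(T) = 4.
The rank gives the maximum number of linearly independent rows: 4.

4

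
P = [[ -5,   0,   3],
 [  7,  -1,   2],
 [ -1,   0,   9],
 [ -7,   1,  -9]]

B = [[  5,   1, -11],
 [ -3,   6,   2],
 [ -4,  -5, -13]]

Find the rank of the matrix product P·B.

First compute PB:
[[-37, -20,  16],
 [ 30,  -9, -105],
 [-41, -46, -106],
 [ -2,  44, 196]]
Now row reduce the product.
R2 ← R2 + (30/37)·R1: [0, -933/37, -3405/37]
R3 ← R3 − (41/37)·R1: [0, -882/37, -4578/37]
R4 ← R4 − (2/37)·R1: [0, 1668/37, 7220/37]
R3 ← R3 − (294/311)·R2: [0, 0, -11424/311]
R4 ← R4 + (556/311)·R2: [0, 0, 9520/311]
R4 ← R4 + (5/6)·R3: [0, 0, 0]
3 nonzero rows, so rank(PB) = 3.

3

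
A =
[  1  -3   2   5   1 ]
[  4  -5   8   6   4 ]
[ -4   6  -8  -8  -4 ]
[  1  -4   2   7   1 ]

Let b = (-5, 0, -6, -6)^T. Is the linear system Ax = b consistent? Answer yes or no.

no

Row reduce the augmented matrix [A | b].
R2 ← R2 − (4)·R1: [0, 7, 0, -14, 0, 20]
R3 ← R3 + (4)·R1: [0, -6, 0, 12, 0, -26]
R4 ← R4 − R1: [0, -1, 0, 2, 0, -1]
R3 ← R3 + (6/7)·R2: [0, 0, 0, 0, 0, -62/7]
R4 ← R4 + (1/7)·R2: [0, 0, 0, 0, 0, 13/7]
R4 ← R4 + (13/62)·R3: [0, 0, 0, 0, 0, 0]
The echelon form has 3 nonzero rows; the last pivot sits in the augmented column, so rank(A) = 2 but rank([A|b]) = 3.
Since the ranks differ, the system is inconsistent.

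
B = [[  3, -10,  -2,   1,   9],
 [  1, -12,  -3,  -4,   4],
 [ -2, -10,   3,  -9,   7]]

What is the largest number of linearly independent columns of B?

3

Row reduce to echelon form.
R2 ← R2 − (1/3)·R1: [0, -26/3, -7/3, -13/3, 1]
R3 ← R3 + (2/3)·R1: [0, -50/3, 5/3, -25/3, 13]
R3 ← R3 − (25/13)·R2: [0, 0, 80/13, 0, 144/13]
Echelon form has 3 nonzero rows, so rank(B) = 3.
The rank gives the maximum number of linearly independent columns: 3.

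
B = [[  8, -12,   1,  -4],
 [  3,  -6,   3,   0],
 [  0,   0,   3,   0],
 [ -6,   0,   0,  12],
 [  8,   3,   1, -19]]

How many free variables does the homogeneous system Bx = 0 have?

Row reduce to echelon form.
R2 ← R2 − (3/8)·R1: [0, -3/2, 21/8, 3/2]
R4 ← R4 + (3/4)·R1: [0, -9, 3/4, 9]
R5 ← R5 − R1: [0, 15, 0, -15]
R4 ← R4 − (6)·R2: [0, 0, -15, 0]
R5 ← R5 + (10)·R2: [0, 0, 105/4, 0]
R4 ← R4 + (5)·R3: [0, 0, 0, 0]
R5 ← R5 − (35/4)·R3: [0, 0, 0, 0]
3 nonzero rows, so rank(B) = 3.
B has 4 columns; by rank–nullity, nullity = 4 − 3 = 1.

1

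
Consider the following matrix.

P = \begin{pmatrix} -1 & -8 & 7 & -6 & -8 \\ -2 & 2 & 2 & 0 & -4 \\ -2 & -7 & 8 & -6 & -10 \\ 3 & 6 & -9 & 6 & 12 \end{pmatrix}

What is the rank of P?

2

Row reduce to echelon form.
R2 ← R2 − (2)·R1: [0, 18, -12, 12, 12]
R3 ← R3 − (2)·R1: [0, 9, -6, 6, 6]
R4 ← R4 + (3)·R1: [0, -18, 12, -12, -12]
R3 ← R3 − (1/2)·R2: [0, 0, 0, 0, 0]
R4 ← R4 + R2: [0, 0, 0, 0, 0]
Echelon form has 2 nonzero rows, so rank(P) = 2.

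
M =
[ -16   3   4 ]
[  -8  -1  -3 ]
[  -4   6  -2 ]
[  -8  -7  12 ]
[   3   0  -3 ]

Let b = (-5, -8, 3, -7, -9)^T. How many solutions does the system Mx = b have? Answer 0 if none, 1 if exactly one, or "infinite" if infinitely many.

0

Row reduce the augmented matrix [M | b].
R2 ← R2 − (1/2)·R1: [0, -5/2, -5, -11/2]
R3 ← R3 − (1/4)·R1: [0, 21/4, -3, 17/4]
R4 ← R4 − (1/2)·R1: [0, -17/2, 10, -9/2]
R5 ← R5 + (3/16)·R1: [0, 9/16, -9/4, -159/16]
R3 ← R3 + (21/10)·R2: [0, 0, -27/2, -73/10]
R4 ← R4 − (17/5)·R2: [0, 0, 27, 71/5]
R5 ← R5 + (9/40)·R2: [0, 0, -27/8, -447/40]
R4 ← R4 + (2)·R3: [0, 0, 0, -2/5]
R5 ← R5 − (1/4)·R3: [0, 0, 0, -187/20]
R5 ← R5 − (187/8)·R4: [0, 0, 0, 0]
The echelon form has 4 nonzero rows; the last pivot sits in the augmented column, so rank(M) = 3 but rank([M|b]) = 4.
Since the ranks differ, the system is inconsistent.
It has no solutions.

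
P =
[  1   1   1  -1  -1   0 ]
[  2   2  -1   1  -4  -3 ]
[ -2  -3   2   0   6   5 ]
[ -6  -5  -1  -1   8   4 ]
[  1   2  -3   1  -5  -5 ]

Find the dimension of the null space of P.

Row reduce to echelon form.
R2 ← R2 − (2)·R1: [0, 0, -3, 3, -2, -3]
R3 ← R3 + (2)·R1: [0, -1, 4, -2, 4, 5]
R4 ← R4 + (6)·R1: [0, 1, 5, -7, 2, 4]
R5 ← R5 − R1: [0, 1, -4, 2, -4, -5]
Swap R2 ↔ R3
R4 ← R4 + R2: [0, 0, 9, -9, 6, 9]
R5 ← R5 + R2: [0, 0, 0, 0, 0, 0]
R4 ← R4 + (3)·R3: [0, 0, 0, 0, 0, 0]
3 nonzero rows, so rank(P) = 3.
P has 6 columns; by rank–nullity, nullity = 6 − 3 = 3.

3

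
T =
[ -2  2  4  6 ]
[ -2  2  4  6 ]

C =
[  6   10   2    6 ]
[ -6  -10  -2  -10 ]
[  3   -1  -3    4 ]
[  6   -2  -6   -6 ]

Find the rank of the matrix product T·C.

First compute TC:
[[ 24, -56, -56, -52],
 [ 24, -56, -56, -52]]
Now row reduce the product.
R2 ← R2 − R1: [0, 0, 0, 0]
1 nonzero row, so rank(TC) = 1.

1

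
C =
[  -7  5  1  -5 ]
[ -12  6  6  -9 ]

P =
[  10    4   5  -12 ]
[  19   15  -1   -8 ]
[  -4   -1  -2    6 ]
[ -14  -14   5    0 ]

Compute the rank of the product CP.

2

First compute CP:
[[ 91, 116, -67,  50],
 [ 96, 162, -123, 132]]
Now row reduce the product.
R2 ← R2 − (96/91)·R1: [0, 3606/91, -4761/91, 7212/91]
2 nonzero rows, so rank(CP) = 2.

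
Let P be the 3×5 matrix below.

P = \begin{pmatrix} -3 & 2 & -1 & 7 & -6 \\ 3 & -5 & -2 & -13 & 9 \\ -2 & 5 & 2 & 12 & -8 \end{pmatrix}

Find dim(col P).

3

Row reduce to echelon form.
R2 ← R2 + R1: [0, -3, -3, -6, 3]
R3 ← R3 − (2/3)·R1: [0, 11/3, 8/3, 22/3, -4]
R3 ← R3 + (11/9)·R2: [0, 0, -1, 0, -1/3]
Echelon form has 3 nonzero rows, so rank(P) = 3.
The column space has dimension equal to the rank: 3.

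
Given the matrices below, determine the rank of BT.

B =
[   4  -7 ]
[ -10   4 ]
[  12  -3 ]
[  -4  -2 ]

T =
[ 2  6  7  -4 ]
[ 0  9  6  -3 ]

2

First compute BT:
[[  8, -39, -14,   5],
 [-20, -24, -46,  28],
 [ 24,  45,  66, -39],
 [ -8, -42, -40,  22]]
Now row reduce the product.
R2 ← R2 + (5/2)·R1: [0, -243/2, -81, 81/2]
R3 ← R3 − (3)·R1: [0, 162, 108, -54]
R4 ← R4 + R1: [0, -81, -54, 27]
R3 ← R3 + (4/3)·R2: [0, 0, 0, 0]
R4 ← R4 − (2/3)·R2: [0, 0, 0, 0]
2 nonzero rows, so rank(BT) = 2.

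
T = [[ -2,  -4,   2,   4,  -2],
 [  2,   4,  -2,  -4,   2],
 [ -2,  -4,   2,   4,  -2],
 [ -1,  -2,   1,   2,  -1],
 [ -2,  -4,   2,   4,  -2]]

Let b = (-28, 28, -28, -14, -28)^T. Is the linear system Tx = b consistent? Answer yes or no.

Row reduce the augmented matrix [T | b].
R2 ← R2 + R1: [0, 0, 0, 0, 0, 0]
R3 ← R3 − R1: [0, 0, 0, 0, 0, 0]
R4 ← R4 − (1/2)·R1: [0, 0, 0, 0, 0, 0]
R5 ← R5 − R1: [0, 0, 0, 0, 0, 0]
The echelon form has 1 nonzero rows, and every pivot lies in the first 5 columns, so rank(T) = rank([T|b]) = 1.
The system is consistent.

yes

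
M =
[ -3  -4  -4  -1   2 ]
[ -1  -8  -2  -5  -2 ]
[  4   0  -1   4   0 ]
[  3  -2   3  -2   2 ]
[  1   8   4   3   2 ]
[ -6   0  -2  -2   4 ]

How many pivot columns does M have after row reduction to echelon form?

Row reduce to echelon form.
R2 ← R2 − (1/3)·R1: [0, -20/3, -2/3, -14/3, -8/3]
R3 ← R3 + (4/3)·R1: [0, -16/3, -19/3, 8/3, 8/3]
R4 ← R4 + R1: [0, -6, -1, -3, 4]
R5 ← R5 + (1/3)·R1: [0, 20/3, 8/3, 8/3, 8/3]
R6 ← R6 − (2)·R1: [0, 8, 6, 0, 0]
R3 ← R3 − (4/5)·R2: [0, 0, -29/5, 32/5, 24/5]
R4 ← R4 − (9/10)·R2: [0, 0, -2/5, 6/5, 32/5]
R5 ← R5 + R2: [0, 0, 2, -2, 0]
R6 ← R6 + (6/5)·R2: [0, 0, 26/5, -28/5, -16/5]
R4 ← R4 − (2/29)·R3: [0, 0, 0, 22/29, 176/29]
R5 ← R5 + (10/29)·R3: [0, 0, 0, 6/29, 48/29]
R6 ← R6 + (26/29)·R3: [0, 0, 0, 4/29, 32/29]
R5 ← R5 − (3/11)·R4: [0, 0, 0, 0, 0]
R6 ← R6 − (2/11)·R4: [0, 0, 0, 0, 0]
Echelon form has 4 nonzero rows, so rank(M) = 4.
Each nonzero row contributes one pivot column: 4 pivot columns.

4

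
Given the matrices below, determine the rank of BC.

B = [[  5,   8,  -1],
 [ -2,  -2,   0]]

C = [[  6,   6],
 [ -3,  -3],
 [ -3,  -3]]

First compute BC:
[[  9,   9],
 [ -6,  -6]]
Now row reduce the product.
R2 ← R2 + (2/3)·R1: [0, 0]
1 nonzero row, so rank(BC) = 1.

1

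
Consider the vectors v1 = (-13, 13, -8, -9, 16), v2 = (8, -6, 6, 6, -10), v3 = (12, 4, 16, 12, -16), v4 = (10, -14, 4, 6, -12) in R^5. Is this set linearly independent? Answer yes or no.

Form the matrix with these vectors as rows and row reduce.
R2 ← R2 + (8/13)·R1: [0, 2, 14/13, 6/13, -2/13]
R3 ← R3 + (12/13)·R1: [0, 16, 112/13, 48/13, -16/13]
R4 ← R4 + (10/13)·R1: [0, -4, -28/13, -12/13, 4/13]
R3 ← R3 − (8)·R2: [0, 0, 0, 0, 0]
R4 ← R4 + (2)·R2: [0, 0, 0, 0, 0]
2 nonzero rows, so the 4 vectors span a space of dimension 2.
Since 2 < 4, the vectors are linearly dependent.

no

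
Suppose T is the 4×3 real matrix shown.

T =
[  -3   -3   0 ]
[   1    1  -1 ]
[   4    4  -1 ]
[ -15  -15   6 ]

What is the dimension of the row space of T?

2

Row reduce to echelon form.
R2 ← R2 + (1/3)·R1: [0, 0, -1]
R3 ← R3 + (4/3)·R1: [0, 0, -1]
R4 ← R4 − (5)·R1: [0, 0, 6]
R3 ← R3 − R2: [0, 0, 0]
R4 ← R4 + (6)·R2: [0, 0, 0]
Echelon form has 2 nonzero rows, so rank(T) = 2.
The row space has dimension equal to the rank: 2.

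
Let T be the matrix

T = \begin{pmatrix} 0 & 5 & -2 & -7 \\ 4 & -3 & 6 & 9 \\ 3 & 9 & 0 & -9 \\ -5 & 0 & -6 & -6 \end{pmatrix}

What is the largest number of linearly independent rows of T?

Row reduce to echelon form.
Swap R1 ↔ R2
R3 ← R3 − (3/4)·R1: [0, 45/4, -9/2, -63/4]
R4 ← R4 + (5/4)·R1: [0, -15/4, 3/2, 21/4]
R3 ← R3 − (9/4)·R2: [0, 0, 0, 0]
R4 ← R4 + (3/4)·R2: [0, 0, 0, 0]
Echelon form has 2 nonzero rows, so rank(T) = 2.
The rank gives the maximum number of linearly independent rows: 2.

2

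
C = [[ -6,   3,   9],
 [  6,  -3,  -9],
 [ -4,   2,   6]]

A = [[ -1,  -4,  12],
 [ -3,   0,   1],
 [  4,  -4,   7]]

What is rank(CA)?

First compute CA:
[[ 33, -12,  -6],
 [-33,  12,   6],
 [ 22,  -8,  -4]]
Now row reduce the product.
R2 ← R2 + R1: [0, 0, 0]
R3 ← R3 − (2/3)·R1: [0, 0, 0]
1 nonzero row, so rank(CA) = 1.

1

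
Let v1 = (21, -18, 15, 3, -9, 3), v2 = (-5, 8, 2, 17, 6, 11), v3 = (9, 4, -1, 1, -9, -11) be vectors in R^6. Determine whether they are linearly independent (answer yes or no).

Form the matrix with these vectors as rows and row reduce.
R2 ← R2 + (5/21)·R1: [0, 26/7, 39/7, 124/7, 27/7, 82/7]
R3 ← R3 − (3/7)·R1: [0, 82/7, -52/7, -2/7, -36/7, -86/7]
R3 ← R3 − (41/13)·R2: [0, 0, -25, -730/13, -225/13, -640/13]
3 nonzero rows, so the 3 vectors span a space of dimension 3.
Since 3 = 3, the vectors are linearly independent.

yes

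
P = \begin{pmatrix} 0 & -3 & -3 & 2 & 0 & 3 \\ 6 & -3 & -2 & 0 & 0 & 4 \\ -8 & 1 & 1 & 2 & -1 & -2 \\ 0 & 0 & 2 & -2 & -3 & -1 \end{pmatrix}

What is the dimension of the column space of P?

Row reduce to echelon form.
Swap R1 ↔ R2
R3 ← R3 + (4/3)·R1: [0, -3, -5/3, 2, -1, 10/3]
R3 ← R3 − R2: [0, 0, 4/3, 0, -1, 1/3]
R4 ← R4 − (3/2)·R3: [0, 0, 0, -2, -3/2, -3/2]
Echelon form has 4 nonzero rows, so rank(P) = 4.
The column space has dimension equal to the rank: 4.

4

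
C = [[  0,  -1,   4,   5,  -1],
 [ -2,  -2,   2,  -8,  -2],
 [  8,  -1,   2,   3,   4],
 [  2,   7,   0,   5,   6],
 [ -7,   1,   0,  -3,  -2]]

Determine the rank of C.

5

Row reduce to echelon form.
Swap R1 ↔ R2
R3 ← R3 + (4)·R1: [0, -9, 10, -29, -4]
R4 ← R4 + R1: [0, 5, 2, -3, 4]
R5 ← R5 − (7/2)·R1: [0, 8, -7, 25, 5]
R3 ← R3 − (9)·R2: [0, 0, -26, -74, 5]
R4 ← R4 + (5)·R2: [0, 0, 22, 22, -1]
R5 ← R5 + (8)·R2: [0, 0, 25, 65, -3]
R4 ← R4 + (11/13)·R3: [0, 0, 0, -528/13, 42/13]
R5 ← R5 + (25/26)·R3: [0, 0, 0, -80/13, 47/26]
R5 ← R5 − (5/33)·R4: [0, 0, 0, 0, 29/22]
Echelon form has 5 nonzero rows, so rank(C) = 5.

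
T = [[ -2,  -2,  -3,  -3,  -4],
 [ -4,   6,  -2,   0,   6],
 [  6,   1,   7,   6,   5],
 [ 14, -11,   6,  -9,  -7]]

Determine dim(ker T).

2

Row reduce to echelon form.
R2 ← R2 − (2)·R1: [0, 10, 4, 6, 14]
R3 ← R3 + (3)·R1: [0, -5, -2, -3, -7]
R4 ← R4 + (7)·R1: [0, -25, -15, -30, -35]
R3 ← R3 + (1/2)·R2: [0, 0, 0, 0, 0]
R4 ← R4 + (5/2)·R2: [0, 0, -5, -15, 0]
Swap R3 ↔ R4
3 nonzero rows, so rank(T) = 3.
T has 5 columns; by rank–nullity, nullity = 5 − 3 = 2.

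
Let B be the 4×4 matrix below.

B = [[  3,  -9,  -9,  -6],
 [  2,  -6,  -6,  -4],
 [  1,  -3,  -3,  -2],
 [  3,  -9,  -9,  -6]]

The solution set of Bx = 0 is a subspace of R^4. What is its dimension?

Row reduce to echelon form.
R2 ← R2 − (2/3)·R1: [0, 0, 0, 0]
R3 ← R3 − (1/3)·R1: [0, 0, 0, 0]
R4 ← R4 − R1: [0, 0, 0, 0]
1 nonzero row, so rank(B) = 1.
B has 4 columns; by rank–nullity, nullity = 4 − 1 = 3.

3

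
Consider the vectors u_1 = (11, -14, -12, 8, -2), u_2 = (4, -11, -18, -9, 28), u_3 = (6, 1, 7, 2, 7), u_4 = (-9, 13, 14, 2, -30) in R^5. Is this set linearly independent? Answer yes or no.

Form the matrix with these vectors as rows and row reduce.
R2 ← R2 − (4/11)·R1: [0, -65/11, -150/11, -131/11, 316/11]
R3 ← R3 − (6/11)·R1: [0, 95/11, 149/11, -26/11, 89/11]
R4 ← R4 + (9/11)·R1: [0, 17/11, 46/11, 94/11, -348/11]
R3 ← R3 + (19/13)·R2: [0, 0, -83/13, -257/13, 651/13]
R4 ← R4 + (17/65)·R2: [0, 0, 8/13, 353/65, -1568/65]
R4 ← R4 + (8/83)·R3: [0, 0, 0, 1463/415, -8008/415]
4 nonzero rows, so the 4 vectors span a space of dimension 4.
Since 4 = 4, the vectors are linearly independent.

yes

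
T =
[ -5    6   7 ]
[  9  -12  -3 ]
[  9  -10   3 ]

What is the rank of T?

3

Row reduce to echelon form.
R2 ← R2 + (9/5)·R1: [0, -6/5, 48/5]
R3 ← R3 + (9/5)·R1: [0, 4/5, 78/5]
R3 ← R3 + (2/3)·R2: [0, 0, 22]
Echelon form has 3 nonzero rows, so rank(T) = 3.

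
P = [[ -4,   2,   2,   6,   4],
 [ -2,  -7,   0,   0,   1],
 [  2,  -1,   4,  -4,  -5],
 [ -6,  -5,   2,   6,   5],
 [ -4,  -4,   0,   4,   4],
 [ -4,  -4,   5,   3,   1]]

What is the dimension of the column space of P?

3

Row reduce to echelon form.
R2 ← R2 − (1/2)·R1: [0, -8, -1, -3, -1]
R3 ← R3 + (1/2)·R1: [0, 0, 5, -1, -3]
R4 ← R4 − (3/2)·R1: [0, -8, -1, -3, -1]
R5 ← R5 − R1: [0, -6, -2, -2, 0]
R6 ← R6 − R1: [0, -6, 3, -3, -3]
R4 ← R4 − R2: [0, 0, 0, 0, 0]
R5 ← R5 − (3/4)·R2: [0, 0, -5/4, 1/4, 3/4]
R6 ← R6 − (3/4)·R2: [0, 0, 15/4, -3/4, -9/4]
R5 ← R5 + (1/4)·R3: [0, 0, 0, 0, 0]
R6 ← R6 − (3/4)·R3: [0, 0, 0, 0, 0]
Echelon form has 3 nonzero rows, so rank(P) = 3.
The column space has dimension equal to the rank: 3.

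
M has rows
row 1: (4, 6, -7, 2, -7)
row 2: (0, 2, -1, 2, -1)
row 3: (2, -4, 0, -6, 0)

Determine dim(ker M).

3

Row reduce to echelon form.
R3 ← R3 − (1/2)·R1: [0, -7, 7/2, -7, 7/2]
R3 ← R3 + (7/2)·R2: [0, 0, 0, 0, 0]
2 nonzero rows, so rank(M) = 2.
M has 5 columns; by rank–nullity, nullity = 5 − 2 = 3.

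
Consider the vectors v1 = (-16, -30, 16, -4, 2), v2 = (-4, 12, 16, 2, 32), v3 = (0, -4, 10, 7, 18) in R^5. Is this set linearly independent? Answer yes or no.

Form the matrix with these vectors as rows and row reduce.
R2 ← R2 − (1/4)·R1: [0, 39/2, 12, 3, 63/2]
R3 ← R3 + (8/39)·R2: [0, 0, 162/13, 99/13, 318/13]
3 nonzero rows, so the 3 vectors span a space of dimension 3.
Since 3 = 3, the vectors are linearly independent.

yes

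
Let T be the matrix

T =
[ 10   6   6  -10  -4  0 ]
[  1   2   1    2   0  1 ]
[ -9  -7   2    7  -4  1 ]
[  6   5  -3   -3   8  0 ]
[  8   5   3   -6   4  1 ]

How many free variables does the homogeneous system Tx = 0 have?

2

Row reduce to echelon form.
R2 ← R2 − (1/10)·R1: [0, 7/5, 2/5, 3, 2/5, 1]
R3 ← R3 + (9/10)·R1: [0, -8/5, 37/5, -2, -38/5, 1]
R4 ← R4 − (3/5)·R1: [0, 7/5, -33/5, 3, 52/5, 0]
R5 ← R5 − (4/5)·R1: [0, 1/5, -9/5, 2, 36/5, 1]
R3 ← R3 + (8/7)·R2: [0, 0, 55/7, 10/7, -50/7, 15/7]
R4 ← R4 − R2: [0, 0, -7, 0, 10, -1]
R5 ← R5 − (1/7)·R2: [0, 0, -13/7, 11/7, 50/7, 6/7]
R4 ← R4 + (49/55)·R3: [0, 0, 0, 14/11, 40/11, 10/11]
R5 ← R5 + (13/55)·R3: [0, 0, 0, 21/11, 60/11, 15/11]
R5 ← R5 − (3/2)·R4: [0, 0, 0, 0, 0, 0]
4 nonzero rows, so rank(T) = 4.
T has 6 columns; by rank–nullity, nullity = 6 − 4 = 2.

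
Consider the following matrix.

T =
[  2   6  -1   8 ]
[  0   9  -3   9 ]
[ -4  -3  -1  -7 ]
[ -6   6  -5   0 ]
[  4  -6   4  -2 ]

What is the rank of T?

2

Row reduce to echelon form.
R3 ← R3 + (2)·R1: [0, 9, -3, 9]
R4 ← R4 + (3)·R1: [0, 24, -8, 24]
R5 ← R5 − (2)·R1: [0, -18, 6, -18]
R3 ← R3 − R2: [0, 0, 0, 0]
R4 ← R4 − (8/3)·R2: [0, 0, 0, 0]
R5 ← R5 + (2)·R2: [0, 0, 0, 0]
Echelon form has 2 nonzero rows, so rank(T) = 2.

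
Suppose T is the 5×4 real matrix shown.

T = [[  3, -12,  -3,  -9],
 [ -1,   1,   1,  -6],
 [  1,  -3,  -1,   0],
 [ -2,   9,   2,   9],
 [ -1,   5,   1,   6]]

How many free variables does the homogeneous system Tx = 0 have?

Row reduce to echelon form.
R2 ← R2 + (1/3)·R1: [0, -3, 0, -9]
R3 ← R3 − (1/3)·R1: [0, 1, 0, 3]
R4 ← R4 + (2/3)·R1: [0, 1, 0, 3]
R5 ← R5 + (1/3)·R1: [0, 1, 0, 3]
R3 ← R3 + (1/3)·R2: [0, 0, 0, 0]
R4 ← R4 + (1/3)·R2: [0, 0, 0, 0]
R5 ← R5 + (1/3)·R2: [0, 0, 0, 0]
2 nonzero rows, so rank(T) = 2.
T has 4 columns; by rank–nullity, nullity = 4 − 2 = 2.

2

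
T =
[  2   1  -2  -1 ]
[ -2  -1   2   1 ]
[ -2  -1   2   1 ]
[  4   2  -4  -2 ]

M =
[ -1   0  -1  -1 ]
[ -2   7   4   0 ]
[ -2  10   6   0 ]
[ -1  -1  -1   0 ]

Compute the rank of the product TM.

First compute TM:
[[  1, -12,  -9,  -2],
 [ -1,  12,   9,   2],
 [ -1,  12,   9,   2],
 [  2, -24, -18,  -4]]
Now row reduce the product.
R2 ← R2 + R1: [0, 0, 0, 0]
R3 ← R3 + R1: [0, 0, 0, 0]
R4 ← R4 − (2)·R1: [0, 0, 0, 0]
1 nonzero row, so rank(TM) = 1.

1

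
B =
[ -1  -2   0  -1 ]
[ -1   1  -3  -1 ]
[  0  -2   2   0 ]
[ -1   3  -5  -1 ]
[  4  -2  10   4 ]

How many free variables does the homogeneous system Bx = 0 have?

Row reduce to echelon form.
R2 ← R2 − R1: [0, 3, -3, 0]
R4 ← R4 − R1: [0, 5, -5, 0]
R5 ← R5 + (4)·R1: [0, -10, 10, 0]
R3 ← R3 + (2/3)·R2: [0, 0, 0, 0]
R4 ← R4 − (5/3)·R2: [0, 0, 0, 0]
R5 ← R5 + (10/3)·R2: [0, 0, 0, 0]
2 nonzero rows, so rank(B) = 2.
B has 4 columns; by rank–nullity, nullity = 4 − 2 = 2.

2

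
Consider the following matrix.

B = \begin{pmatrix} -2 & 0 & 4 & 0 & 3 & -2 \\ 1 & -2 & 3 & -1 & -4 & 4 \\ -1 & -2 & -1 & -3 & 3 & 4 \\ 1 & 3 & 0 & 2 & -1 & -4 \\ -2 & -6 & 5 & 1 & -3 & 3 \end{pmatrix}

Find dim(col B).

5

Row reduce to echelon form.
R2 ← R2 + (1/2)·R1: [0, -2, 5, -1, -5/2, 3]
R3 ← R3 − (1/2)·R1: [0, -2, -3, -3, 3/2, 5]
R4 ← R4 + (1/2)·R1: [0, 3, 2, 2, 1/2, -5]
R5 ← R5 − R1: [0, -6, 1, 1, -6, 5]
R3 ← R3 − R2: [0, 0, -8, -2, 4, 2]
R4 ← R4 + (3/2)·R2: [0, 0, 19/2, 1/2, -13/4, -1/2]
R5 ← R5 − (3)·R2: [0, 0, -14, 4, 3/2, -4]
R4 ← R4 + (19/16)·R3: [0, 0, 0, -15/8, 3/2, 15/8]
R5 ← R5 − (7/4)·R3: [0, 0, 0, 15/2, -11/2, -15/2]
R5 ← R5 + (4)·R4: [0, 0, 0, 0, 1/2, 0]
Echelon form has 5 nonzero rows, so rank(B) = 5.
The column space has dimension equal to the rank: 5.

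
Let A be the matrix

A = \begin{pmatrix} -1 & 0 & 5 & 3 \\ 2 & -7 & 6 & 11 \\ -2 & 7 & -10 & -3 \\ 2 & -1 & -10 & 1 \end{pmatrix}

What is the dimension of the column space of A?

Row reduce to echelon form.
R2 ← R2 + (2)·R1: [0, -7, 16, 17]
R3 ← R3 − (2)·R1: [0, 7, -20, -9]
R4 ← R4 + (2)·R1: [0, -1, 0, 7]
R3 ← R3 + R2: [0, 0, -4, 8]
R4 ← R4 − (1/7)·R2: [0, 0, -16/7, 32/7]
R4 ← R4 − (4/7)·R3: [0, 0, 0, 0]
Echelon form has 3 nonzero rows, so rank(A) = 3.
The column space has dimension equal to the rank: 3.

3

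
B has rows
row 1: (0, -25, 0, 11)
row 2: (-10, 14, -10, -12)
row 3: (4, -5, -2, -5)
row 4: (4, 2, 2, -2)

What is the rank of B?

4

Row reduce to echelon form.
Swap R1 ↔ R2
R3 ← R3 + (2/5)·R1: [0, 3/5, -6, -49/5]
R4 ← R4 + (2/5)·R1: [0, 38/5, -2, -34/5]
R3 ← R3 + (3/125)·R2: [0, 0, -6, -1192/125]
R4 ← R4 + (38/125)·R2: [0, 0, -2, -432/125]
R4 ← R4 − (1/3)·R3: [0, 0, 0, -104/375]
Echelon form has 4 nonzero rows, so rank(B) = 4.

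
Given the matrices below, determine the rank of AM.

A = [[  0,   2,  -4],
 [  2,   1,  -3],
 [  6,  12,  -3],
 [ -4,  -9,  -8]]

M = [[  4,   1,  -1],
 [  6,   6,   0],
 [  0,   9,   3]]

First compute AM:
[[ 12, -24, -12],
 [ 14, -19, -11],
 [ 96,  51, -15],
 [-70, -130, -20]]
Now row reduce the product.
R2 ← R2 − (7/6)·R1: [0, 9, 3]
R3 ← R3 − (8)·R1: [0, 243, 81]
R4 ← R4 + (35/6)·R1: [0, -270, -90]
R3 ← R3 − (27)·R2: [0, 0, 0]
R4 ← R4 + (30)·R2: [0, 0, 0]
2 nonzero rows, so rank(AM) = 2.

2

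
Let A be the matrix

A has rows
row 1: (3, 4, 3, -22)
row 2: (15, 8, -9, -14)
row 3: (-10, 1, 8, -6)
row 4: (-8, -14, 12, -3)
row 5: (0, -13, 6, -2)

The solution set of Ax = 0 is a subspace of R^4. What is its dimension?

1

Row reduce to echelon form.
R2 ← R2 − (5)·R1: [0, -12, -24, 96]
R3 ← R3 + (10/3)·R1: [0, 43/3, 18, -238/3]
R4 ← R4 + (8/3)·R1: [0, -10/3, 20, -185/3]
R3 ← R3 + (43/36)·R2: [0, 0, -32/3, 106/3]
R4 ← R4 − (5/18)·R2: [0, 0, 80/3, -265/3]
R5 ← R5 − (13/12)·R2: [0, 0, 32, -106]
R4 ← R4 + (5/2)·R3: [0, 0, 0, 0]
R5 ← R5 + (3)·R3: [0, 0, 0, 0]
3 nonzero rows, so rank(A) = 3.
A has 4 columns; by rank–nullity, nullity = 4 − 3 = 1.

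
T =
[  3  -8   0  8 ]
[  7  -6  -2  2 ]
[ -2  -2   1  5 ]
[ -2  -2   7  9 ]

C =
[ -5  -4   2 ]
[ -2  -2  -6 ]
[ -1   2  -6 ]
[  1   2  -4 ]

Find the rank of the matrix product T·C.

3

First compute TC:
[[  9,  20,  22],
 [-19, -16,  54],
 [ 18,  24, -18],
 [ 16,  44, -70]]
Now row reduce the product.
R2 ← R2 + (19/9)·R1: [0, 236/9, 904/9]
R3 ← R3 − (2)·R1: [0, -16, -62]
R4 ← R4 − (16/9)·R1: [0, 76/9, -982/9]
R3 ← R3 + (36/59)·R2: [0, 0, -42/59]
R4 ← R4 − (19/59)·R2: [0, 0, -8346/59]
R4 ← R4 − (1391/7)·R3: [0, 0, 0]
3 nonzero rows, so rank(TC) = 3.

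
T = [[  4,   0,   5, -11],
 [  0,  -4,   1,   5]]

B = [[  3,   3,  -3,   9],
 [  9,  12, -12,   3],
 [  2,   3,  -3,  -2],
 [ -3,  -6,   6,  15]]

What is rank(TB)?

First compute TB:
[[ 55,  93, -93, -139],
 [-49, -75,  75,  61]]
Now row reduce the product.
R2 ← R2 + (49/55)·R1: [0, 432/55, -432/55, -3456/55]
2 nonzero rows, so rank(TB) = 2.

2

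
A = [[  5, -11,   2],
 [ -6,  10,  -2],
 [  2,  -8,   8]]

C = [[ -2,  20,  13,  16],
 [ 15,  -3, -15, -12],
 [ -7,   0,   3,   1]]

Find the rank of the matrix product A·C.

3

First compute AC:
[[-189, 133, 236, 214],
 [176, -150, -234, -218],
 [-180,  64, 170, 136]]
Now row reduce the product.
R2 ← R2 + (176/189)·R1: [0, -706/27, -2690/189, -3538/189]
R3 ← R3 − (20/21)·R1: [0, -188/3, -1150/21, -1424/21]
R3 ← R3 − (846/353)·R2: [0, 0, -7290/353, -8100/353]
3 nonzero rows, so rank(AC) = 3.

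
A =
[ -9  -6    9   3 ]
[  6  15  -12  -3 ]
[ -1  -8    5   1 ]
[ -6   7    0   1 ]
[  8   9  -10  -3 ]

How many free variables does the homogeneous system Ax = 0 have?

Row reduce to echelon form.
R2 ← R2 + (2/3)·R1: [0, 11, -6, -1]
R3 ← R3 − (1/9)·R1: [0, -22/3, 4, 2/3]
R4 ← R4 − (2/3)·R1: [0, 11, -6, -1]
R5 ← R5 + (8/9)·R1: [0, 11/3, -2, -1/3]
R3 ← R3 + (2/3)·R2: [0, 0, 0, 0]
R4 ← R4 − R2: [0, 0, 0, 0]
R5 ← R5 − (1/3)·R2: [0, 0, 0, 0]
2 nonzero rows, so rank(A) = 2.
A has 4 columns; by rank–nullity, nullity = 4 − 2 = 2.

2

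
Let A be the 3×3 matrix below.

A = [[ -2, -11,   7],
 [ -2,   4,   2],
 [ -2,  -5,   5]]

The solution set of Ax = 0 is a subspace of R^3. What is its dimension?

1

Row reduce to echelon form.
R2 ← R2 − R1: [0, 15, -5]
R3 ← R3 − R1: [0, 6, -2]
R3 ← R3 − (2/5)·R2: [0, 0, 0]
2 nonzero rows, so rank(A) = 2.
A has 3 columns; by rank–nullity, nullity = 3 − 2 = 1.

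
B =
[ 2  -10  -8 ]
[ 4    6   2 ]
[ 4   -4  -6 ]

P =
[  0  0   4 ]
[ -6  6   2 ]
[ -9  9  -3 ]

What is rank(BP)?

2

First compute BP:
[[132, -132,  12],
 [-54,  54,  22],
 [ 78, -78,  26]]
Now row reduce the product.
R2 ← R2 + (9/22)·R1: [0, 0, 296/11]
R3 ← R3 − (13/22)·R1: [0, 0, 208/11]
R3 ← R3 − (26/37)·R2: [0, 0, 0]
2 nonzero rows, so rank(BP) = 2.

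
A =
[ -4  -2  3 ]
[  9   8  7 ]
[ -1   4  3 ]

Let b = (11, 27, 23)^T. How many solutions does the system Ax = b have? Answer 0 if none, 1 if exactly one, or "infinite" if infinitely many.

Row reduce the augmented matrix [A | b].
R2 ← R2 + (9/4)·R1: [0, 7/2, 55/4, 207/4]
R3 ← R3 − (1/4)·R1: [0, 9/2, 9/4, 81/4]
R3 ← R3 − (9/7)·R2: [0, 0, -108/7, -324/7]
The echelon form has 3 nonzero rows, and every pivot lies in the first 3 columns, so rank(A) = rank([A|b]) = 3.
The system is consistent.
rank = 3 = number of unknowns, so the solution is unique.

1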